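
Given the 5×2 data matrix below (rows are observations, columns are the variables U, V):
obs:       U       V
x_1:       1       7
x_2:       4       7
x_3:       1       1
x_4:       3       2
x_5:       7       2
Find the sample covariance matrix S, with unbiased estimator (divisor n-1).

Step 1 — column means:
  mean(U) = (1 + 4 + 1 + 3 + 7) / 5 = 16/5 = 3.2
  mean(V) = (7 + 7 + 1 + 2 + 2) / 5 = 19/5 = 3.8

Step 2 — sample covariance S[i,j] = (1/(n-1)) · Σ_k (x_{k,i} - mean_i) · (x_{k,j} - mean_j), with n-1 = 4.
  S[U,U] = ((-2.2)·(-2.2) + (0.8)·(0.8) + (-2.2)·(-2.2) + (-0.2)·(-0.2) + (3.8)·(3.8)) / 4 = 24.8/4 = 6.2
  S[U,V] = ((-2.2)·(3.2) + (0.8)·(3.2) + (-2.2)·(-2.8) + (-0.2)·(-1.8) + (3.8)·(-1.8)) / 4 = -4.8/4 = -1.2
  S[V,V] = ((3.2)·(3.2) + (3.2)·(3.2) + (-2.8)·(-2.8) + (-1.8)·(-1.8) + (-1.8)·(-1.8)) / 4 = 34.8/4 = 8.7

S is symmetric (S[j,i] = S[i,j]). Assembling:

S = [[6.2, -1.2],
 [-1.2, 8.7]]


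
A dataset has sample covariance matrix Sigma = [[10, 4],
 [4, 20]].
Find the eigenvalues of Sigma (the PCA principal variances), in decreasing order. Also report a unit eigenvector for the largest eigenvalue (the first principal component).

Step 1 — characteristic polynomial of 2×2 Sigma:
  det(Sigma - λI) = λ² - trace · λ + det = 0.
  trace = 10 + 20 = 30, det = 10·20 - (4)² = 184.
Step 2 — discriminant:
  Δ = trace² - 4·det = 900 - 736 = 164.
Step 3 — eigenvalues:
  λ = (trace ± √Δ)/2 = (30 ± 12.8062)/2,
  λ_1 = 21.4031,  λ_2 = 8.5969.

Step 4 — unit eigenvector for λ_1: solve (Sigma - λ_1 I)v = 0. First row:
  (10 - 21.4031)·v_x + (4)·v_y = 0, i.e. (-11.4031)·v_x + (4)·v_y = 0,
  so v ∝ (b, λ_1 - a) = (4, 11.4031) = u.
  ||u|| = √((4)² + (11.4031)²) = √(146.0312) ≈ 12.0843,
  v_1 = u/||u|| ≈ (0.331, 0.9436) (||v_1|| = 1).

λ_1 = 21.4031,  λ_2 = 8.5969;  v_1 ≈ (0.331, 0.9436)


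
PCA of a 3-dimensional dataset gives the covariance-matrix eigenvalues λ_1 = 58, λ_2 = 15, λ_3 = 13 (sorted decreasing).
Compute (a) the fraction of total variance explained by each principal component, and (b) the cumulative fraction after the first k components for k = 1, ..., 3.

Step 1 — total variance = trace(Sigma) = Σ λ_i = 58 + 15 + 13 = 86.

Step 2 — fraction explained by component i = λ_i / Σ λ:
  PC1: 58/86 = 0.6744
  PC2: 15/86 = 0.1744
  PC3: 13/86 = 0.1512

Step 3 — cumulative fraction after k components = (λ_1 + ... + λ_k) / Σ λ:
  k = 1: 58/86 = 0.6744
  k = 2: (58 + 15)/86 = 73/86 = 0.8488
  k = 3: (58 + 15 + 13)/86 = 86/86 = 1

Summary (fraction, with percent):

explained: PC1 0.6744 (67.44%), PC2 0.1744 (17.44%), PC3 0.1512 (15.12%);  cumulative: 0.6744, 0.8488, 1


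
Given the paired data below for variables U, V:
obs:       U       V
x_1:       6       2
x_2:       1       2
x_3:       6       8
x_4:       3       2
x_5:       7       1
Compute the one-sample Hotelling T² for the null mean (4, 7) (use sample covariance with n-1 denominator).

Step 1 — sample mean vector:
  mean(U) = (6 + 1 + 6 + 3 + 7) / 5 = 23/5 = 4.6
  mean(V) = (2 + 2 + 8 + 2 + 1) / 5 = 15/5 = 3
  x̄ = (4.6, 3),  deviation x̄ - mu_0 = (4.6, 3) - (4, 7) = (0.6, -4).

Step 2 — sample covariance matrix, S[i,j] = (1/(n-1)) · Σ_k (x_{k,i} - mean_i) · (x_{k,j} - mean_j), divisor n-1 = 4:
  S[U,U] = ((1.4)·(1.4) + (-3.6)·(-3.6) + (1.4)·(1.4) + (-1.6)·(-1.6) + (2.4)·(2.4)) / 4 = 25.2/4 = 6.3
  S[U,V] = ((1.4)·(-1) + (-3.6)·(-1) + (1.4)·(5) + (-1.6)·(-1) + (2.4)·(-2)) / 4 = 6/4 = 1.5
  S[V,V] = ((-1)·(-1) + (-1)·(-1) + (5)·(5) + (-1)·(-1) + (-2)·(-2)) / 4 = 32/4 = 8
  S = [[6.3, 1.5],
 [1.5, 8]].

Step 3 — invert S. det(S) = 6.3·8 - (1.5)² = 48.15.
  S^{-1} = (1/det) · [[d, -b], [-b, a]] = [[0.1661, -0.0312],
 [-0.0312, 0.1308]].

Step 4 — quadratic form (x̄ - mu_0)^T · S^{-1} · (x̄ - mu_0):
  S^{-1} · (x̄ - mu_0) = (0.2243, -0.5421),
  (x̄ - mu_0)^T · [...] = (0.6)·(0.2243) + (-4)·(-0.5421) = 2.3028.

Step 5 — scale by n: T² = 5 · 2.3028 = 11.514.

T² ≈ 11.514


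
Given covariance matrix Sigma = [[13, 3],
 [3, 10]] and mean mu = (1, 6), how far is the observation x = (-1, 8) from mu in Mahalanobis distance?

Step 1 — centre the observation: (x - mu) = (-2, 2).

Step 2 — invert Sigma. det(Sigma) = 13·10 - (3)² = 121.
  Sigma^{-1} = (1/det) · [[d, -b], [-b, a]] = [[0.0826, -0.0248],
 [-0.0248, 0.1074]].

Step 3 — form the quadratic (x - mu)^T · Sigma^{-1} · (x - mu):
  Sigma^{-1} · (x - mu) = (-0.2149, 0.2645).
  (x - mu)^T · [Sigma^{-1} · (x - mu)] = (-2)·(-0.2149) + (2)·(0.2645) = 0.9587.

Step 4 — take square root: d = √(0.9587) ≈ 0.9791.

d(x, mu) = √(0.9587) ≈ 0.9791


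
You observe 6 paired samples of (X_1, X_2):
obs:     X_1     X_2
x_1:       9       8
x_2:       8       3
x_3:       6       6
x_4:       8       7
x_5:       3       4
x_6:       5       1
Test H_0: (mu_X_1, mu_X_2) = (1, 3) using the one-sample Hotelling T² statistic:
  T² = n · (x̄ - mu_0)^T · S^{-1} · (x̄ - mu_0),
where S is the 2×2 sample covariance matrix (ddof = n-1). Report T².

Step 1 — sample mean vector:
  mean(X_1) = (9 + 8 + 6 + 8 + 3 + 5) / 6 = 39/6 = 6.5
  mean(X_2) = (8 + 3 + 6 + 7 + 4 + 1) / 6 = 29/6 = 4.8333
  x̄ = (6.5, 4.8333),  deviation x̄ - mu_0 = (6.5, 4.8333) - (1, 3) = (5.5, 1.8333).

Step 2 — sample covariance matrix, S[i,j] = (1/(n-1)) · Σ_k (x_{k,i} - mean_i) · (x_{k,j} - mean_j), divisor n-1 = 5:
  S[X_1,X_1] = ((2.5)·(2.5) + (1.5)·(1.5) + (-0.5)·(-0.5) + (1.5)·(1.5) + (-3.5)·(-3.5) + (-1.5)·(-1.5)) / 5 = 25.5/5 = 5.1
  S[X_1,X_2] = ((2.5)·(3.1667) + (1.5)·(-1.8333) + (-0.5)·(1.1667) + (1.5)·(2.1667) + (-3.5)·(-0.8333) + (-1.5)·(-3.8333)) / 5 = 16.5/5 = 3.3
  S[X_2,X_2] = ((3.1667)·(3.1667) + (-1.8333)·(-1.8333) + (1.1667)·(1.1667) + (2.1667)·(2.1667) + (-0.8333)·(-0.8333) + (-3.8333)·(-3.8333)) / 5 = 34.8333/5 = 6.9667
  S = [[5.1, 3.3],
 [3.3, 6.9667]].

Step 3 — invert S. det(S) = 5.1·6.9667 - (3.3)² = 24.64.
  S^{-1} = (1/det) · [[d, -b], [-b, a]] = [[0.2827, -0.1339],
 [-0.1339, 0.207]].

Step 4 — quadratic form (x̄ - mu_0)^T · S^{-1} · (x̄ - mu_0):
  S^{-1} · (x̄ - mu_0) = (1.3095, -0.3571),
  (x̄ - mu_0)^T · [...] = (5.5)·(1.3095) + (1.8333)·(-0.3571) = 6.5476.

Step 5 — scale by n: T² = 6 · 6.5476 = 39.2857.

T² ≈ 39.2857


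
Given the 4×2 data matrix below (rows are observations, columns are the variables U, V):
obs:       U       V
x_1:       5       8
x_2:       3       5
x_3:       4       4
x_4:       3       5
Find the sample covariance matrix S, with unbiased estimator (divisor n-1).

Step 1 — column means:
  mean(U) = (5 + 3 + 4 + 3) / 4 = 15/4 = 3.75
  mean(V) = (8 + 5 + 4 + 5) / 4 = 22/4 = 5.5

Step 2 — sample covariance S[i,j] = (1/(n-1)) · Σ_k (x_{k,i} - mean_i) · (x_{k,j} - mean_j), with n-1 = 3.
  S[U,U] = ((1.25)·(1.25) + (-0.75)·(-0.75) + (0.25)·(0.25) + (-0.75)·(-0.75)) / 3 = 2.75/3 = 0.9167
  S[U,V] = ((1.25)·(2.5) + (-0.75)·(-0.5) + (0.25)·(-1.5) + (-0.75)·(-0.5)) / 3 = 3.5/3 = 1.1667
  S[V,V] = ((2.5)·(2.5) + (-0.5)·(-0.5) + (-1.5)·(-1.5) + (-0.5)·(-0.5)) / 3 = 9/3 = 3

S is symmetric (S[j,i] = S[i,j]). Assembling:

S = [[0.9167, 1.1667],
 [1.1667, 3]]


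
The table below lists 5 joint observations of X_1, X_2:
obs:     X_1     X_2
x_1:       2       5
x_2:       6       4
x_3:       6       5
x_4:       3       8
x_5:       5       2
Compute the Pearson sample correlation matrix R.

Step 1 — column means:
  mean(X_1) = (2 + 6 + 6 + 3 + 5) / 5 = 22/5 = 4.4
  mean(X_2) = (5 + 4 + 5 + 8 + 2) / 5 = 24/5 = 4.8

Step 2 — sample variances and covariances s[i,j] = (1/(n-1)) · Σ_k (x_{k,i} - mean_i) · (x_{k,j} - mean_j), with n-1 = 4:
  s[X_1,X_1] = ((-2.4)·(-2.4) + (1.6)·(1.6) + (1.6)·(1.6) + (-1.4)·(-1.4) + (0.6)·(0.6)) / 4 = 13.2/4 = 3.3
  s[X_1,X_2] = ((-2.4)·(0.2) + (1.6)·(-0.8) + (1.6)·(0.2) + (-1.4)·(3.2) + (0.6)·(-2.8)) / 4 = -7.6/4 = -1.9
  s[X_2,X_2] = ((0.2)·(0.2) + (-0.8)·(-0.8) + (0.2)·(0.2) + (3.2)·(3.2) + (-2.8)·(-2.8)) / 4 = 18.8/4 = 4.7
  Sample standard deviations s_i = √(s[i,i]):
  s(X_1) = √(3.3) = 1.8166
  s(X_2) = √(4.7) = 2.1679

Step 3 — r_{ij} = s_{ij} / (s_i · s_j):
  r[X_1,X_1] = 1 (diagonal).
  r[X_1,X_2] = -1.9 / (1.8166 · 2.1679) = -1.9 / 3.9383 = -0.4824
  r[X_2,X_2] = 1 (diagonal).

R is symmetric with unit diagonal. Assembling:

R = [[1, -0.4824],
 [-0.4824, 1]]


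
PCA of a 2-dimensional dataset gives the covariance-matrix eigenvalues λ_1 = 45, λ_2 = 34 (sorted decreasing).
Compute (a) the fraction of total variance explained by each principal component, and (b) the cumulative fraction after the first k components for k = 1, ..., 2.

Step 1 — total variance = trace(Sigma) = Σ λ_i = 45 + 34 = 79.

Step 2 — fraction explained by component i = λ_i / Σ λ:
  PC1: 45/79 = 0.5696
  PC2: 34/79 = 0.4304

Step 3 — cumulative fraction after k components = (λ_1 + ... + λ_k) / Σ λ:
  k = 1: 45/79 = 0.5696
  k = 2: (45 + 34)/79 = 79/79 = 1

Summary (fraction, with percent):

explained: PC1 0.5696 (56.96%), PC2 0.4304 (43.04%);  cumulative: 0.5696, 1


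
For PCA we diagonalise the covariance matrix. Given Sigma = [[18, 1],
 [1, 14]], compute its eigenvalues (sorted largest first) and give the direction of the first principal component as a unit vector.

Step 1 — characteristic polynomial of 2×2 Sigma:
  det(Sigma - λI) = λ² - trace · λ + det = 0.
  trace = 18 + 14 = 32, det = 18·14 - (1)² = 251.
Step 2 — discriminant:
  Δ = trace² - 4·det = 1024 - 1004 = 20.
Step 3 — eigenvalues:
  λ = (trace ± √Δ)/2 = (32 ± 4.4721)/2,
  λ_1 = 18.2361,  λ_2 = 13.7639.

Step 4 — unit eigenvector for λ_1: solve (Sigma - λ_1 I)v = 0. First row:
  (18 - 18.2361)·v_x + (1)·v_y = 0, i.e. (-0.2361)·v_x + (1)·v_y = 0,
  so v ∝ (b, λ_1 - a) = (1, 0.2361) = u.
  ||u|| = √((1)² + (0.2361)²) = √(1.0557) ≈ 1.0275,
  v_1 = u/||u|| ≈ (0.9732, 0.2298) (||v_1|| = 1).

λ_1 = 18.2361,  λ_2 = 13.7639;  v_1 ≈ (0.9732, 0.2298)


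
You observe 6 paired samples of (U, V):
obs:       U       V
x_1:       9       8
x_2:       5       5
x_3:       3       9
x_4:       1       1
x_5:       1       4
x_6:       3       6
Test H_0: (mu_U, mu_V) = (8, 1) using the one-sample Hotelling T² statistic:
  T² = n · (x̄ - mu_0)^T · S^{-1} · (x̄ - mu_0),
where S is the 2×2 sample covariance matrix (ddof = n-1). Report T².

Step 1 — sample mean vector:
  mean(U) = (9 + 5 + 3 + 1 + 1 + 3) / 6 = 22/6 = 3.6667
  mean(V) = (8 + 5 + 9 + 1 + 4 + 6) / 6 = 33/6 = 5.5
  x̄ = (3.6667, 5.5),  deviation x̄ - mu_0 = (3.6667, 5.5) - (8, 1) = (-4.3333, 4.5).

Step 2 — sample covariance matrix, S[i,j] = (1/(n-1)) · Σ_k (x_{k,i} - mean_i) · (x_{k,j} - mean_j), divisor n-1 = 5:
  S[U,U] = ((5.3333)·(5.3333) + (1.3333)·(1.3333) + (-0.6667)·(-0.6667) + (-2.6667)·(-2.6667) + (-2.6667)·(-2.6667) + (-0.6667)·(-0.6667)) / 5 = 45.3333/5 = 9.0667
  S[U,V] = ((5.3333)·(2.5) + (1.3333)·(-0.5) + (-0.6667)·(3.5) + (-2.6667)·(-4.5) + (-2.6667)·(-1.5) + (-0.6667)·(0.5)) / 5 = 26/5 = 5.2
  S[V,V] = ((2.5)·(2.5) + (-0.5)·(-0.5) + (3.5)·(3.5) + (-4.5)·(-4.5) + (-1.5)·(-1.5) + (0.5)·(0.5)) / 5 = 41.5/5 = 8.3
  S = [[9.0667, 5.2],
 [5.2, 8.3]].

Step 3 — invert S. det(S) = 9.0667·8.3 - (5.2)² = 48.2133.
  S^{-1} = (1/det) · [[d, -b], [-b, a]] = [[0.1722, -0.1079],
 [-0.1079, 0.1881]].

Step 4 — quadratic form (x̄ - mu_0)^T · S^{-1} · (x̄ - mu_0):
  S^{-1} · (x̄ - mu_0) = (-1.2313, 1.3136),
  (x̄ - mu_0)^T · [...] = (-4.3333)·(-1.2313) + (4.5)·(1.3136) = 11.247.

Step 5 — scale by n: T² = 6 · 11.247 = 67.482.

T² ≈ 67.482


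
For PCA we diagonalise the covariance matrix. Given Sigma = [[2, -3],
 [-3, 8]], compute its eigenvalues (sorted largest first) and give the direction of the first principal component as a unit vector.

Step 1 — characteristic polynomial of 2×2 Sigma:
  det(Sigma - λI) = λ² - trace · λ + det = 0.
  trace = 2 + 8 = 10, det = 2·8 - (-3)² = 7.
Step 2 — discriminant:
  Δ = trace² - 4·det = 100 - 28 = 72.
Step 3 — eigenvalues:
  λ = (trace ± √Δ)/2 = (10 ± 8.4853)/2,
  λ_1 = 9.2426,  λ_2 = 0.7574.

Step 4 — unit eigenvector for λ_1: solve (Sigma - λ_1 I)v = 0. First row:
  (2 - 9.2426)·v_x + (-3)·v_y = 0, i.e. (-7.2426)·v_x + (-3)·v_y = 0,
  so v ∝ (b, λ_1 - a) = (-3, 7.2426); multiply by -1 so the first entry is positive: u = (3, -7.2426).
  ||u|| = √((3)² + (-7.2426)²) = √(61.4558) ≈ 7.8394,
  v_1 = u/||u|| ≈ (0.3827, -0.9239) (||v_1|| = 1).

λ_1 = 9.2426,  λ_2 = 0.7574;  v_1 ≈ (0.3827, -0.9239)


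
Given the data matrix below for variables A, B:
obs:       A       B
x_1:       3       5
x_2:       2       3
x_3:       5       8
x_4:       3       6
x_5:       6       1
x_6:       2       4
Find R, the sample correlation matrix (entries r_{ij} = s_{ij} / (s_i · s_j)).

Step 1 — column means:
  mean(A) = (3 + 2 + 5 + 3 + 6 + 2) / 6 = 21/6 = 3.5
  mean(B) = (5 + 3 + 8 + 6 + 1 + 4) / 6 = 27/6 = 4.5

Step 2 — sample variances and covariances s[i,j] = (1/(n-1)) · Σ_k (x_{k,i} - mean_i) · (x_{k,j} - mean_j), with n-1 = 5:
  s[A,A] = ((-0.5)·(-0.5) + (-1.5)·(-1.5) + (1.5)·(1.5) + (-0.5)·(-0.5) + (2.5)·(2.5) + (-1.5)·(-1.5)) / 5 = 13.5/5 = 2.7
  s[A,B] = ((-0.5)·(0.5) + (-1.5)·(-1.5) + (1.5)·(3.5) + (-0.5)·(1.5) + (2.5)·(-3.5) + (-1.5)·(-0.5)) / 5 = -1.5/5 = -0.3
  s[B,B] = ((0.5)·(0.5) + (-1.5)·(-1.5) + (3.5)·(3.5) + (1.5)·(1.5) + (-3.5)·(-3.5) + (-0.5)·(-0.5)) / 5 = 29.5/5 = 5.9
  Sample standard deviations s_i = √(s[i,i]):
  s(A) = √(2.7) = 1.6432
  s(B) = √(5.9) = 2.429

Step 3 — r_{ij} = s_{ij} / (s_i · s_j):
  r[A,A] = 1 (diagonal).
  r[A,B] = -0.3 / (1.6432 · 2.429) = -0.3 / 3.9912 = -0.0752
  r[B,B] = 1 (diagonal).

R is symmetric with unit diagonal. Assembling:

R = [[1, -0.0752],
 [-0.0752, 1]]


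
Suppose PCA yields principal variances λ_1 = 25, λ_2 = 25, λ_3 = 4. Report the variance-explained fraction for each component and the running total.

Step 1 — total variance = trace(Sigma) = Σ λ_i = 25 + 25 + 4 = 54.

Step 2 — fraction explained by component i = λ_i / Σ λ:
  PC1: 25/54 = 0.463
  PC2: 25/54 = 0.463
  PC3: 4/54 = 0.0741

Step 3 — cumulative fraction after k components = (λ_1 + ... + λ_k) / Σ λ:
  k = 1: 25/54 = 0.463
  k = 2: (25 + 25)/54 = 50/54 = 0.9259
  k = 3: (25 + 25 + 4)/54 = 54/54 = 1

Summary (fraction, with percent):

explained: PC1 0.463 (46.3%), PC2 0.463 (46.3%), PC3 0.0741 (7.41%);  cumulative: 0.463, 0.9259, 1


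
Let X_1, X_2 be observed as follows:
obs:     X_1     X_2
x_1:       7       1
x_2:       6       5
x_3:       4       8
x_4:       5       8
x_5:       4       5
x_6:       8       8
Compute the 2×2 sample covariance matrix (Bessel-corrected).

Step 1 — column means:
  mean(X_1) = (7 + 6 + 4 + 5 + 4 + 8) / 6 = 34/6 = 5.6667
  mean(X_2) = (1 + 5 + 8 + 8 + 5 + 8) / 6 = 35/6 = 5.8333

Step 2 — sample covariance S[i,j] = (1/(n-1)) · Σ_k (x_{k,i} - mean_i) · (x_{k,j} - mean_j), with n-1 = 5.
  S[X_1,X_1] = ((1.3333)·(1.3333) + (0.3333)·(0.3333) + (-1.6667)·(-1.6667) + (-0.6667)·(-0.6667) + (-1.6667)·(-1.6667) + (2.3333)·(2.3333)) / 5 = 13.3333/5 = 2.6667
  S[X_1,X_2] = ((1.3333)·(-4.8333) + (0.3333)·(-0.8333) + (-1.6667)·(2.1667) + (-0.6667)·(2.1667) + (-1.6667)·(-0.8333) + (2.3333)·(2.1667)) / 5 = -5.3333/5 = -1.0667
  S[X_2,X_2] = ((-4.8333)·(-4.8333) + (-0.8333)·(-0.8333) + (2.1667)·(2.1667) + (2.1667)·(2.1667) + (-0.8333)·(-0.8333) + (2.1667)·(2.1667)) / 5 = 38.8333/5 = 7.7667

S is symmetric (S[j,i] = S[i,j]). Assembling:

S = [[2.6667, -1.0667],
 [-1.0667, 7.7667]]


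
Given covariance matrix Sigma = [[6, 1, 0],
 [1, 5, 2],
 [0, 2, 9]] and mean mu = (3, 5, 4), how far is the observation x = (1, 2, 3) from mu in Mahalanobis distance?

Step 1 — centre the observation: (x - mu) = (-2, -3, -1).

Step 2 — invert Sigma (cofactor / det for 3×3, or solve directly):
  Sigma^{-1} = [[0.173, -0.038, 0.0084],
 [-0.038, 0.2278, -0.0506],
 [0.0084, -0.0506, 0.1224]].

Step 3 — form the quadratic (x - mu)^T · Sigma^{-1} · (x - mu):
  Sigma^{-1} · (x - mu) = (-0.2405, -0.557, 0.0127).
  (x - mu)^T · [Sigma^{-1} · (x - mu)] = (-2)·(-0.2405) + (-3)·(-0.557) + (-1)·(0.0127) = 2.1392.

Step 4 — take square root: d = √(2.1392) ≈ 1.4626.

d(x, mu) = √(2.1392) ≈ 1.4626


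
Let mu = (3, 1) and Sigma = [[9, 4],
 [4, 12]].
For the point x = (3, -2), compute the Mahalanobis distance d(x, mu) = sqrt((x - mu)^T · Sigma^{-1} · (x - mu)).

Step 1 — centre the observation: (x - mu) = (0, -3).

Step 2 — invert Sigma. det(Sigma) = 9·12 - (4)² = 92.
  Sigma^{-1} = (1/det) · [[d, -b], [-b, a]] = [[0.1304, -0.0435],
 [-0.0435, 0.0978]].

Step 3 — form the quadratic (x - mu)^T · Sigma^{-1} · (x - mu):
  Sigma^{-1} · (x - mu) = (0.1304, -0.2935).
  (x - mu)^T · [Sigma^{-1} · (x - mu)] = (0)·(0.1304) + (-3)·(-0.2935) = 0.8804.

Step 4 — take square root: d = √(0.8804) ≈ 0.9383.

d(x, mu) = √(0.8804) ≈ 0.9383


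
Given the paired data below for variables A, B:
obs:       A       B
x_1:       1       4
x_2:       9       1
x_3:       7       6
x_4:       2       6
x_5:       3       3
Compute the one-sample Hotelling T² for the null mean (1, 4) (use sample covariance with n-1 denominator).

Step 1 — sample mean vector:
  mean(A) = (1 + 9 + 7 + 2 + 3) / 5 = 22/5 = 4.4
  mean(B) = (4 + 1 + 6 + 6 + 3) / 5 = 20/5 = 4
  x̄ = (4.4, 4),  deviation x̄ - mu_0 = (4.4, 4) - (1, 4) = (3.4, 0).

Step 2 — sample covariance matrix, S[i,j] = (1/(n-1)) · Σ_k (x_{k,i} - mean_i) · (x_{k,j} - mean_j), divisor n-1 = 4:
  S[A,A] = ((-3.4)·(-3.4) + (4.6)·(4.6) + (2.6)·(2.6) + (-2.4)·(-2.4) + (-1.4)·(-1.4)) / 4 = 47.2/4 = 11.8
  S[A,B] = ((-3.4)·(0) + (4.6)·(-3) + (2.6)·(2) + (-2.4)·(2) + (-1.4)·(-1)) / 4 = -12/4 = -3
  S[B,B] = ((0)·(0) + (-3)·(-3) + (2)·(2) + (2)·(2) + (-1)·(-1)) / 4 = 18/4 = 4.5
  S = [[11.8, -3],
 [-3, 4.5]].

Step 3 — invert S. det(S) = 11.8·4.5 - (-3)² = 44.1.
  S^{-1} = (1/det) · [[d, -b], [-b, a]] = [[0.102, 0.068],
 [0.068, 0.2676]].

Step 4 — quadratic form (x̄ - mu_0)^T · S^{-1} · (x̄ - mu_0):
  S^{-1} · (x̄ - mu_0) = (0.3469, 0.2313),
  (x̄ - mu_0)^T · [...] = (3.4)·(0.3469) + (0)·(0.2313) = 1.1796.

Step 5 — scale by n: T² = 5 · 1.1796 = 5.898.

T² ≈ 5.898


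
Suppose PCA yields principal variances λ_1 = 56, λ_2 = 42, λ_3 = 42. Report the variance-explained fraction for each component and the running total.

Step 1 — total variance = trace(Sigma) = Σ λ_i = 56 + 42 + 42 = 140.

Step 2 — fraction explained by component i = λ_i / Σ λ:
  PC1: 56/140 = 0.4
  PC2: 42/140 = 0.3
  PC3: 42/140 = 0.3

Step 3 — cumulative fraction after k components = (λ_1 + ... + λ_k) / Σ λ:
  k = 1: 56/140 = 0.4
  k = 2: (56 + 42)/140 = 98/140 = 0.7
  k = 3: (56 + 42 + 42)/140 = 140/140 = 1

Summary (fraction, with percent):

explained: PC1 0.4 (40%), PC2 0.3 (30%), PC3 0.3 (30%);  cumulative: 0.4, 0.7, 1


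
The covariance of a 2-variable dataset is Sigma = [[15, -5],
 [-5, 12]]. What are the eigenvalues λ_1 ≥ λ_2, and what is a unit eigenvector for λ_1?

Step 1 — characteristic polynomial of 2×2 Sigma:
  det(Sigma - λI) = λ² - trace · λ + det = 0.
  trace = 15 + 12 = 27, det = 15·12 - (-5)² = 155.
Step 2 — discriminant:
  Δ = trace² - 4·det = 729 - 620 = 109.
Step 3 — eigenvalues:
  λ = (trace ± √Δ)/2 = (27 ± 10.4403)/2,
  λ_1 = 18.7202,  λ_2 = 8.2798.

Step 4 — unit eigenvector for λ_1: solve (Sigma - λ_1 I)v = 0. First row:
  (15 - 18.7202)·v_x + (-5)·v_y = 0, i.e. (-3.7202)·v_x + (-5)·v_y = 0,
  so v ∝ (b, λ_1 - a) = (-5, 3.7202); multiply by -1 so the first entry is positive: u = (5, -3.7202).
  ||u|| = √((5)² + (-3.7202)²) = √(38.8395) ≈ 6.2321,
  v_1 = u/||u|| ≈ (0.8023, -0.5969) (||v_1|| = 1).

λ_1 = 18.7202,  λ_2 = 8.2798;  v_1 ≈ (0.8023, -0.5969)


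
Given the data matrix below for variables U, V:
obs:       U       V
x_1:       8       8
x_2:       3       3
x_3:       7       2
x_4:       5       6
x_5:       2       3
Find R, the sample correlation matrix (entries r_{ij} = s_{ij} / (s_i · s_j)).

Step 1 — column means:
  mean(U) = (8 + 3 + 7 + 5 + 2) / 5 = 25/5 = 5
  mean(V) = (8 + 3 + 2 + 6 + 3) / 5 = 22/5 = 4.4

Step 2 — sample variances and covariances s[i,j] = (1/(n-1)) · Σ_k (x_{k,i} - mean_i) · (x_{k,j} - mean_j), with n-1 = 4:
  s[U,U] = ((3)·(3) + (-2)·(-2) + (2)·(2) + (0)·(0) + (-3)·(-3)) / 4 = 26/4 = 6.5
  s[U,V] = ((3)·(3.6) + (-2)·(-1.4) + (2)·(-2.4) + (0)·(1.6) + (-3)·(-1.4)) / 4 = 13/4 = 3.25
  s[V,V] = ((3.6)·(3.6) + (-1.4)·(-1.4) + (-2.4)·(-2.4) + (1.6)·(1.6) + (-1.4)·(-1.4)) / 4 = 25.2/4 = 6.3
  Sample standard deviations s_i = √(s[i,i]):
  s(U) = √(6.5) = 2.5495
  s(V) = √(6.3) = 2.51

Step 3 — r_{ij} = s_{ij} / (s_i · s_j):
  r[U,U] = 1 (diagonal).
  r[U,V] = 3.25 / (2.5495 · 2.51) = 3.25 / 6.3992 = 0.5079
  r[V,V] = 1 (diagonal).

R is symmetric with unit diagonal. Assembling:

R = [[1, 0.5079],
 [0.5079, 1]]


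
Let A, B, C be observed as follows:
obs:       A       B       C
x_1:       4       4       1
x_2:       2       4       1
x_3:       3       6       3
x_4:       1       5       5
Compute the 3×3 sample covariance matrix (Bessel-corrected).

Step 1 — column means:
  mean(A) = (4 + 2 + 3 + 1) / 4 = 10/4 = 2.5
  mean(B) = (4 + 4 + 6 + 5) / 4 = 19/4 = 4.75
  mean(C) = (1 + 1 + 3 + 5) / 4 = 10/4 = 2.5

Step 2 — sample covariance S[i,j] = (1/(n-1)) · Σ_k (x_{k,i} - mean_i) · (x_{k,j} - mean_j), with n-1 = 3.
  S[A,A] = ((1.5)·(1.5) + (-0.5)·(-0.5) + (0.5)·(0.5) + (-1.5)·(-1.5)) / 3 = 5/3 = 1.6667
  S[A,B] = ((1.5)·(-0.75) + (-0.5)·(-0.75) + (0.5)·(1.25) + (-1.5)·(0.25)) / 3 = -0.5/3 = -0.1667
  S[A,C] = ((1.5)·(-1.5) + (-0.5)·(-1.5) + (0.5)·(0.5) + (-1.5)·(2.5)) / 3 = -5/3 = -1.6667
  S[B,B] = ((-0.75)·(-0.75) + (-0.75)·(-0.75) + (1.25)·(1.25) + (0.25)·(0.25)) / 3 = 2.75/3 = 0.9167
  S[B,C] = ((-0.75)·(-1.5) + (-0.75)·(-1.5) + (1.25)·(0.5) + (0.25)·(2.5)) / 3 = 3.5/3 = 1.1667
  S[C,C] = ((-1.5)·(-1.5) + (-1.5)·(-1.5) + (0.5)·(0.5) + (2.5)·(2.5)) / 3 = 11/3 = 3.6667

S is symmetric (S[j,i] = S[i,j]). Assembling:

S = [[1.6667, -0.1667, -1.6667],
 [-0.1667, 0.9167, 1.1667],
 [-1.6667, 1.1667, 3.6667]]


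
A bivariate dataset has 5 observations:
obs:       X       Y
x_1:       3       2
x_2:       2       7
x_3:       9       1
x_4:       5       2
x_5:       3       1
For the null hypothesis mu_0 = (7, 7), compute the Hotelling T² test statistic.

Step 1 — sample mean vector:
  mean(X) = (3 + 2 + 9 + 5 + 3) / 5 = 22/5 = 4.4
  mean(Y) = (2 + 7 + 1 + 2 + 1) / 5 = 13/5 = 2.6
  x̄ = (4.4, 2.6),  deviation x̄ - mu_0 = (4.4, 2.6) - (7, 7) = (-2.6, -4.4).

Step 2 — sample covariance matrix, S[i,j] = (1/(n-1)) · Σ_k (x_{k,i} - mean_i) · (x_{k,j} - mean_j), divisor n-1 = 4:
  S[X,X] = ((-1.4)·(-1.4) + (-2.4)·(-2.4) + (4.6)·(4.6) + (0.6)·(0.6) + (-1.4)·(-1.4)) / 4 = 31.2/4 = 7.8
  S[X,Y] = ((-1.4)·(-0.6) + (-2.4)·(4.4) + (4.6)·(-1.6) + (0.6)·(-0.6) + (-1.4)·(-1.6)) / 4 = -15.2/4 = -3.8
  S[Y,Y] = ((-0.6)·(-0.6) + (4.4)·(4.4) + (-1.6)·(-1.6) + (-0.6)·(-0.6) + (-1.6)·(-1.6)) / 4 = 25.2/4 = 6.3
  S = [[7.8, -3.8],
 [-3.8, 6.3]].

Step 3 — invert S. det(S) = 7.8·6.3 - (-3.8)² = 34.7.
  S^{-1} = (1/det) · [[d, -b], [-b, a]] = [[0.1816, 0.1095],
 [0.1095, 0.2248]].

Step 4 — quadratic form (x̄ - mu_0)^T · S^{-1} · (x̄ - mu_0):
  S^{-1} · (x̄ - mu_0) = (-0.9539, -1.2738),
  (x̄ - mu_0)^T · [...] = (-2.6)·(-0.9539) + (-4.4)·(-1.2738) = 8.0847.

Step 5 — scale by n: T² = 5 · 8.0847 = 40.4236.

T² ≈ 40.4236


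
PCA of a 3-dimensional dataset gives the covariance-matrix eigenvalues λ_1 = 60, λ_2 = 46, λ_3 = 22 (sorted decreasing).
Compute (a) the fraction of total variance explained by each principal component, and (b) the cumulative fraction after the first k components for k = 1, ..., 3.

Step 1 — total variance = trace(Sigma) = Σ λ_i = 60 + 46 + 22 = 128.

Step 2 — fraction explained by component i = λ_i / Σ λ:
  PC1: 60/128 = 0.4688
  PC2: 46/128 = 0.3594
  PC3: 22/128 = 0.1719

Step 3 — cumulative fraction after k components = (λ_1 + ... + λ_k) / Σ λ:
  k = 1: 60/128 = 0.4688
  k = 2: (60 + 46)/128 = 106/128 = 0.8281
  k = 3: (60 + 46 + 22)/128 = 128/128 = 1

Summary (fraction, with percent):

explained: PC1 0.4688 (46.88%), PC2 0.3594 (35.94%), PC3 0.1719 (17.19%);  cumulative: 0.4688, 0.8281, 1


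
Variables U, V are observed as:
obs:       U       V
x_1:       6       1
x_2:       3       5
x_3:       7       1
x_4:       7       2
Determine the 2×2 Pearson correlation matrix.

Step 1 — column means:
  mean(U) = (6 + 3 + 7 + 7) / 4 = 23/4 = 5.75
  mean(V) = (1 + 5 + 1 + 2) / 4 = 9/4 = 2.25

Step 2 — sample variances and covariances s[i,j] = (1/(n-1)) · Σ_k (x_{k,i} - mean_i) · (x_{k,j} - mean_j), with n-1 = 3:
  s[U,U] = ((0.25)·(0.25) + (-2.75)·(-2.75) + (1.25)·(1.25) + (1.25)·(1.25)) / 3 = 10.75/3 = 3.5833
  s[U,V] = ((0.25)·(-1.25) + (-2.75)·(2.75) + (1.25)·(-1.25) + (1.25)·(-0.25)) / 3 = -9.75/3 = -3.25
  s[V,V] = ((-1.25)·(-1.25) + (2.75)·(2.75) + (-1.25)·(-1.25) + (-0.25)·(-0.25)) / 3 = 10.75/3 = 3.5833
  Sample standard deviations s_i = √(s[i,i]):
  s(U) = √(3.5833) = 1.893
  s(V) = √(3.5833) = 1.893

Step 3 — r_{ij} = s_{ij} / (s_i · s_j):
  r[U,U] = 1 (diagonal).
  r[U,V] = -3.25 / (1.893 · 1.893) = -3.25 / 3.5833 = -0.907
  r[V,V] = 1 (diagonal).

R is symmetric with unit diagonal. Assembling:

R = [[1, -0.907],
 [-0.907, 1]]


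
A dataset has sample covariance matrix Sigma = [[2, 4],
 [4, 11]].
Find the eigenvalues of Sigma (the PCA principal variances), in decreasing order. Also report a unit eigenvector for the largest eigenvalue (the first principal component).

Step 1 — characteristic polynomial of 2×2 Sigma:
  det(Sigma - λI) = λ² - trace · λ + det = 0.
  trace = 2 + 11 = 13, det = 2·11 - (4)² = 6.
Step 2 — discriminant:
  Δ = trace² - 4·det = 169 - 24 = 145.
Step 3 — eigenvalues:
  λ = (trace ± √Δ)/2 = (13 ± 12.0416)/2,
  λ_1 = 12.5208,  λ_2 = 0.4792.

Step 4 — unit eigenvector for λ_1: solve (Sigma - λ_1 I)v = 0. First row:
  (2 - 12.5208)·v_x + (4)·v_y = 0, i.e. (-10.5208)·v_x + (4)·v_y = 0,
  so v ∝ (b, λ_1 - a) = (4, 10.5208) = u.
  ||u|| = √((4)² + (10.5208)²) = √(126.6872) ≈ 11.2555,
  v_1 = u/||u|| ≈ (0.3554, 0.9347) (||v_1|| = 1).

λ_1 = 12.5208,  λ_2 = 0.4792;  v_1 ≈ (0.3554, 0.9347)


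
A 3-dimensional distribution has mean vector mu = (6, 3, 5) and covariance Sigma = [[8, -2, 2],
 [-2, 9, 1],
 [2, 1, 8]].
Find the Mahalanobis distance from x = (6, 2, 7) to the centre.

Step 1 — centre the observation: (x - mu) = (0, -1, 2).

Step 2 — invert Sigma (cofactor / det for 3×3, or solve directly):
  Sigma^{-1} = [[0.1443, 0.0366, -0.0407],
 [0.0366, 0.122, -0.0244],
 [-0.0407, -0.0244, 0.1382]].

Step 3 — form the quadratic (x - mu)^T · Sigma^{-1} · (x - mu):
  Sigma^{-1} · (x - mu) = (-0.1179, -0.1707, 0.3008).
  (x - mu)^T · [Sigma^{-1} · (x - mu)] = (0)·(-0.1179) + (-1)·(-0.1707) + (2)·(0.3008) = 0.7724.

Step 4 — take square root: d = √(0.7724) ≈ 0.8788.

d(x, mu) = √(0.7724) ≈ 0.8788


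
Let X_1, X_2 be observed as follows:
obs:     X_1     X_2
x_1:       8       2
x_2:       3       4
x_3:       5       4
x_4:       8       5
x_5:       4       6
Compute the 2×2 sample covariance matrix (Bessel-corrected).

Step 1 — column means:
  mean(X_1) = (8 + 3 + 5 + 8 + 4) / 5 = 28/5 = 5.6
  mean(X_2) = (2 + 4 + 4 + 5 + 6) / 5 = 21/5 = 4.2

Step 2 — sample covariance S[i,j] = (1/(n-1)) · Σ_k (x_{k,i} - mean_i) · (x_{k,j} - mean_j), with n-1 = 4.
  S[X_1,X_1] = ((2.4)·(2.4) + (-2.6)·(-2.6) + (-0.6)·(-0.6) + (2.4)·(2.4) + (-1.6)·(-1.6)) / 4 = 21.2/4 = 5.3
  S[X_1,X_2] = ((2.4)·(-2.2) + (-2.6)·(-0.2) + (-0.6)·(-0.2) + (2.4)·(0.8) + (-1.6)·(1.8)) / 4 = -5.6/4 = -1.4
  S[X_2,X_2] = ((-2.2)·(-2.2) + (-0.2)·(-0.2) + (-0.2)·(-0.2) + (0.8)·(0.8) + (1.8)·(1.8)) / 4 = 8.8/4 = 2.2

S is symmetric (S[j,i] = S[i,j]). Assembling:

S = [[5.3, -1.4],
 [-1.4, 2.2]]


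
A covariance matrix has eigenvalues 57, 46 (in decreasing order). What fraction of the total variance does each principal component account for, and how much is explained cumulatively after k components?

Step 1 — total variance = trace(Sigma) = Σ λ_i = 57 + 46 = 103.

Step 2 — fraction explained by component i = λ_i / Σ λ:
  PC1: 57/103 = 0.5534
  PC2: 46/103 = 0.4466

Step 3 — cumulative fraction after k components = (λ_1 + ... + λ_k) / Σ λ:
  k = 1: 57/103 = 0.5534
  k = 2: (57 + 46)/103 = 103/103 = 1

Summary (fraction, with percent):

explained: PC1 0.5534 (55.34%), PC2 0.4466 (44.66%);  cumulative: 0.5534, 1


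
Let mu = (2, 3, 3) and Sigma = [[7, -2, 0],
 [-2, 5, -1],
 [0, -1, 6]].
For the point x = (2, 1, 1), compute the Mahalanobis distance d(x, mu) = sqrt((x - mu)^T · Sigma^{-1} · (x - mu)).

Step 1 — centre the observation: (x - mu) = (0, -2, -2).

Step 2 — invert Sigma (cofactor / det for 3×3, or solve directly):
  Sigma^{-1} = [[0.162, 0.067, 0.0112],
 [0.067, 0.2346, 0.0391],
 [0.0112, 0.0391, 0.1732]].

Step 3 — form the quadratic (x - mu)^T · Sigma^{-1} · (x - mu):
  Sigma^{-1} · (x - mu) = (-0.1564, -0.5475, -0.4246).
  (x - mu)^T · [Sigma^{-1} · (x - mu)] = (0)·(-0.1564) + (-2)·(-0.5475) + (-2)·(-0.4246) = 1.9441.

Step 4 — take square root: d = √(1.9441) ≈ 1.3943.

d(x, mu) = √(1.9441) ≈ 1.3943


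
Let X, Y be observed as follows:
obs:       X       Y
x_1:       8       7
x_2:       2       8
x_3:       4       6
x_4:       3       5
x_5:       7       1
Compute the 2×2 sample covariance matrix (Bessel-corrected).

Step 1 — column means:
  mean(X) = (8 + 2 + 4 + 3 + 7) / 5 = 24/5 = 4.8
  mean(Y) = (7 + 8 + 6 + 5 + 1) / 5 = 27/5 = 5.4

Step 2 — sample covariance S[i,j] = (1/(n-1)) · Σ_k (x_{k,i} - mean_i) · (x_{k,j} - mean_j), with n-1 = 4.
  S[X,X] = ((3.2)·(3.2) + (-2.8)·(-2.8) + (-0.8)·(-0.8) + (-1.8)·(-1.8) + (2.2)·(2.2)) / 4 = 26.8/4 = 6.7
  S[X,Y] = ((3.2)·(1.6) + (-2.8)·(2.6) + (-0.8)·(0.6) + (-1.8)·(-0.4) + (2.2)·(-4.4)) / 4 = -11.6/4 = -2.9
  S[Y,Y] = ((1.6)·(1.6) + (2.6)·(2.6) + (0.6)·(0.6) + (-0.4)·(-0.4) + (-4.4)·(-4.4)) / 4 = 29.2/4 = 7.3

S is symmetric (S[j,i] = S[i,j]). Assembling:

S = [[6.7, -2.9],
 [-2.9, 7.3]]


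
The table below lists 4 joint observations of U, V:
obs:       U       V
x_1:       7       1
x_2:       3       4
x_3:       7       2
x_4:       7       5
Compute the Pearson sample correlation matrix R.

Step 1 — column means:
  mean(U) = (7 + 3 + 7 + 7) / 4 = 24/4 = 6
  mean(V) = (1 + 4 + 2 + 5) / 4 = 12/4 = 3

Step 2 — sample variances and covariances s[i,j] = (1/(n-1)) · Σ_k (x_{k,i} - mean_i) · (x_{k,j} - mean_j), with n-1 = 3:
  s[U,U] = ((1)·(1) + (-3)·(-3) + (1)·(1) + (1)·(1)) / 3 = 12/3 = 4
  s[U,V] = ((1)·(-2) + (-3)·(1) + (1)·(-1) + (1)·(2)) / 3 = -4/3 = -1.3333
  s[V,V] = ((-2)·(-2) + (1)·(1) + (-1)·(-1) + (2)·(2)) / 3 = 10/3 = 3.3333
  Sample standard deviations s_i = √(s[i,i]):
  s(U) = √(4) = 2
  s(V) = √(3.3333) = 1.8257

Step 3 — r_{ij} = s_{ij} / (s_i · s_j):
  r[U,U] = 1 (diagonal).
  r[U,V] = -1.3333 / (2 · 1.8257) = -1.3333 / 3.6515 = -0.3651
  r[V,V] = 1 (diagonal).

R is symmetric with unit diagonal. Assembling:

R = [[1, -0.3651],
 [-0.3651, 1]]


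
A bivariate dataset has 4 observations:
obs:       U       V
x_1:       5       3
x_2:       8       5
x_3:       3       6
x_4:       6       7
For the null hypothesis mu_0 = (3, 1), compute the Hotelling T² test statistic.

Step 1 — sample mean vector:
  mean(U) = (5 + 8 + 3 + 6) / 4 = 22/4 = 5.5
  mean(V) = (3 + 5 + 6 + 7) / 4 = 21/4 = 5.25
  x̄ = (5.5, 5.25),  deviation x̄ - mu_0 = (5.5, 5.25) - (3, 1) = (2.5, 4.25).

Step 2 — sample covariance matrix, S[i,j] = (1/(n-1)) · Σ_k (x_{k,i} - mean_i) · (x_{k,j} - mean_j), divisor n-1 = 3:
  S[U,U] = ((-0.5)·(-0.5) + (2.5)·(2.5) + (-2.5)·(-2.5) + (0.5)·(0.5)) / 3 = 13/3 = 4.3333
  S[U,V] = ((-0.5)·(-2.25) + (2.5)·(-0.25) + (-2.5)·(0.75) + (0.5)·(1.75)) / 3 = -0.5/3 = -0.1667
  S[V,V] = ((-2.25)·(-2.25) + (-0.25)·(-0.25) + (0.75)·(0.75) + (1.75)·(1.75)) / 3 = 8.75/3 = 2.9167
  S = [[4.3333, -0.1667],
 [-0.1667, 2.9167]].

Step 3 — invert S. det(S) = 4.3333·2.9167 - (-0.1667)² = 12.6111.
  S^{-1} = (1/det) · [[d, -b], [-b, a]] = [[0.2313, 0.0132],
 [0.0132, 0.3436]].

Step 4 — quadratic form (x̄ - mu_0)^T · S^{-1} · (x̄ - mu_0):
  S^{-1} · (x̄ - mu_0) = (0.6344, 1.4934),
  (x̄ - mu_0)^T · [...] = (2.5)·(0.6344) + (4.25)·(1.4934) = 7.9328.

Step 5 — scale by n: T² = 4 · 7.9328 = 31.7313.

T² ≈ 31.7313


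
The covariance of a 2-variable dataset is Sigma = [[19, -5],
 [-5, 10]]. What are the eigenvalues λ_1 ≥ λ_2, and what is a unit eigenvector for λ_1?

Step 1 — characteristic polynomial of 2×2 Sigma:
  det(Sigma - λI) = λ² - trace · λ + det = 0.
  trace = 19 + 10 = 29, det = 19·10 - (-5)² = 165.
Step 2 — discriminant:
  Δ = trace² - 4·det = 841 - 660 = 181.
Step 3 — eigenvalues:
  λ = (trace ± √Δ)/2 = (29 ± 13.4536)/2,
  λ_1 = 21.2268,  λ_2 = 7.7732.

Step 4 — unit eigenvector for λ_1: solve (Sigma - λ_1 I)v = 0. First row:
  (19 - 21.2268)·v_x + (-5)·v_y = 0, i.e. (-2.2268)·v_x + (-5)·v_y = 0,
  so v ∝ (b, λ_1 - a) = (-5, 2.2268); multiply by -1 so the first entry is positive: u = (5, -2.2268).
  ||u|| = √((5)² + (-2.2268)²) = √(29.9587) ≈ 5.4735,
  v_1 = u/||u|| ≈ (0.9135, -0.4068) (||v_1|| = 1).

λ_1 = 21.2268,  λ_2 = 7.7732;  v_1 ≈ (0.9135, -0.4068)


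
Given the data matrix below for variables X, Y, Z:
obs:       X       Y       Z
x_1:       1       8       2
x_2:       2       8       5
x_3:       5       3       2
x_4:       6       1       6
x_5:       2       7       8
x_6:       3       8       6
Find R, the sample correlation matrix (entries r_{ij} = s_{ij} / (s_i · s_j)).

Step 1 — column means:
  mean(X) = (1 + 2 + 5 + 6 + 2 + 3) / 6 = 19/6 = 3.1667
  mean(Y) = (8 + 8 + 3 + 1 + 7 + 8) / 6 = 35/6 = 5.8333
  mean(Z) = (2 + 5 + 2 + 6 + 8 + 6) / 6 = 29/6 = 4.8333

Step 2 — sample variances and covariances s[i,j] = (1/(n-1)) · Σ_k (x_{k,i} - mean_i) · (x_{k,j} - mean_j), with n-1 = 5:
  s[X,X] = ((-2.1667)·(-2.1667) + (-1.1667)·(-1.1667) + (1.8333)·(1.8333) + (2.8333)·(2.8333) + (-1.1667)·(-1.1667) + (-0.1667)·(-0.1667)) / 5 = 18.8333/5 = 3.7667
  s[X,Y] = ((-2.1667)·(2.1667) + (-1.1667)·(2.1667) + (1.8333)·(-2.8333) + (2.8333)·(-4.8333) + (-1.1667)·(1.1667) + (-0.1667)·(2.1667)) / 5 = -27.8333/5 = -5.5667
  s[X,Z] = ((-2.1667)·(-2.8333) + (-1.1667)·(0.1667) + (1.8333)·(-2.8333) + (2.8333)·(1.1667) + (-1.1667)·(3.1667) + (-0.1667)·(1.1667)) / 5 = 0.1667/5 = 0.0333
  s[Y,Y] = ((2.1667)·(2.1667) + (2.1667)·(2.1667) + (-2.8333)·(-2.8333) + (-4.8333)·(-4.8333) + (1.1667)·(1.1667) + (2.1667)·(2.1667)) / 5 = 46.8333/5 = 9.3667
  s[Y,Z] = ((2.1667)·(-2.8333) + (2.1667)·(0.1667) + (-2.8333)·(-2.8333) + (-4.8333)·(1.1667) + (1.1667)·(3.1667) + (2.1667)·(1.1667)) / 5 = 2.8333/5 = 0.5667
  s[Z,Z] = ((-2.8333)·(-2.8333) + (0.1667)·(0.1667) + (-2.8333)·(-2.8333) + (1.1667)·(1.1667) + (3.1667)·(3.1667) + (1.1667)·(1.1667)) / 5 = 28.8333/5 = 5.7667
  Sample standard deviations s_i = √(s[i,i]):
  s(X) = √(3.7667) = 1.9408
  s(Y) = √(9.3667) = 3.0605
  s(Z) = √(5.7667) = 2.4014

Step 3 — r_{ij} = s_{ij} / (s_i · s_j):
  r[X,X] = 1 (diagonal).
  r[X,Y] = -5.5667 / (1.9408 · 3.0605) = -5.5667 / 5.9398 = -0.9372
  r[X,Z] = 0.0333 / (1.9408 · 2.4014) = 0.0333 / 4.6606 = 0.0072
  r[Y,Y] = 1 (diagonal).
  r[Y,Z] = 0.5667 / (3.0605 · 2.4014) = 0.5667 / 7.3495 = 0.0771
  r[Z,Z] = 1 (diagonal).

R is symmetric with unit diagonal. Assembling:

R = [[1, -0.9372, 0.0072],
 [-0.9372, 1, 0.0771],
 [0.0072, 0.0771, 1]]


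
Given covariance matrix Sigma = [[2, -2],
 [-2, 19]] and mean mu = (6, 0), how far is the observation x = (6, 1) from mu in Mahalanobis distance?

Step 1 — centre the observation: (x - mu) = (0, 1).

Step 2 — invert Sigma. det(Sigma) = 2·19 - (-2)² = 34.
  Sigma^{-1} = (1/det) · [[d, -b], [-b, a]] = [[0.5588, 0.0588],
 [0.0588, 0.0588]].

Step 3 — form the quadratic (x - mu)^T · Sigma^{-1} · (x - mu):
  Sigma^{-1} · (x - mu) = (0.0588, 0.0588).
  (x - mu)^T · [Sigma^{-1} · (x - mu)] = (0)·(0.0588) + (1)·(0.0588) = 0.0588.

Step 4 — take square root: d = √(0.0588) ≈ 0.2425.

d(x, mu) = √(0.0588) ≈ 0.2425


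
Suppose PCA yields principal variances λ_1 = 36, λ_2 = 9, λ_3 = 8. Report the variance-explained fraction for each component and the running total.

Step 1 — total variance = trace(Sigma) = Σ λ_i = 36 + 9 + 8 = 53.

Step 2 — fraction explained by component i = λ_i / Σ λ:
  PC1: 36/53 = 0.6792
  PC2: 9/53 = 0.1698
  PC3: 8/53 = 0.1509

Step 3 — cumulative fraction after k components = (λ_1 + ... + λ_k) / Σ λ:
  k = 1: 36/53 = 0.6792
  k = 2: (36 + 9)/53 = 45/53 = 0.8491
  k = 3: (36 + 9 + 8)/53 = 53/53 = 1

Summary (fraction, with percent):

explained: PC1 0.6792 (67.92%), PC2 0.1698 (16.98%), PC3 0.1509 (15.09%);  cumulative: 0.6792, 0.8491, 1


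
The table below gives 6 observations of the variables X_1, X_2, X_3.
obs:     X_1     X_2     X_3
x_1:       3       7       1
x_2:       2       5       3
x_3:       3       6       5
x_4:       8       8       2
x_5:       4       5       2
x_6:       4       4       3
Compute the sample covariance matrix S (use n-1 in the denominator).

Step 1 — column means:
  mean(X_1) = (3 + 2 + 3 + 8 + 4 + 4) / 6 = 24/6 = 4
  mean(X_2) = (7 + 5 + 6 + 8 + 5 + 4) / 6 = 35/6 = 5.8333
  mean(X_3) = (1 + 3 + 5 + 2 + 2 + 3) / 6 = 16/6 = 2.6667

Step 2 — sample covariance S[i,j] = (1/(n-1)) · Σ_k (x_{k,i} - mean_i) · (x_{k,j} - mean_j), with n-1 = 5.
  S[X_1,X_1] = ((-1)·(-1) + (-2)·(-2) + (-1)·(-1) + (4)·(4) + (0)·(0) + (0)·(0)) / 5 = 22/5 = 4.4
  S[X_1,X_2] = ((-1)·(1.1667) + (-2)·(-0.8333) + (-1)·(0.1667) + (4)·(2.1667) + (0)·(-0.8333) + (0)·(-1.8333)) / 5 = 9/5 = 1.8
  S[X_1,X_3] = ((-1)·(-1.6667) + (-2)·(0.3333) + (-1)·(2.3333) + (4)·(-0.6667) + (0)·(-0.6667) + (0)·(0.3333)) / 5 = -4/5 = -0.8
  S[X_2,X_2] = ((1.1667)·(1.1667) + (-0.8333)·(-0.8333) + (0.1667)·(0.1667) + (2.1667)·(2.1667) + (-0.8333)·(-0.8333) + (-1.8333)·(-1.8333)) / 5 = 10.8333/5 = 2.1667
  S[X_2,X_3] = ((1.1667)·(-1.6667) + (-0.8333)·(0.3333) + (0.1667)·(2.3333) + (2.1667)·(-0.6667) + (-0.8333)·(-0.6667) + (-1.8333)·(0.3333)) / 5 = -3.3333/5 = -0.6667
  S[X_3,X_3] = ((-1.6667)·(-1.6667) + (0.3333)·(0.3333) + (2.3333)·(2.3333) + (-0.6667)·(-0.6667) + (-0.6667)·(-0.6667) + (0.3333)·(0.3333)) / 5 = 9.3333/5 = 1.8667

S is symmetric (S[j,i] = S[i,j]). Assembling:

S = [[4.4, 1.8, -0.8],
 [1.8, 2.1667, -0.6667],
 [-0.8, -0.6667, 1.8667]]


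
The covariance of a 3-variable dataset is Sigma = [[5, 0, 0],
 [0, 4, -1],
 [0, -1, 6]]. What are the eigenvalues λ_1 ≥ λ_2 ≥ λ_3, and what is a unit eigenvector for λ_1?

Step 1 — characteristic polynomial p(λ) = det(λI - Sigma) = λ³ - tr·λ² + c_1·λ - det, where tr = trace, c_1 = sum of the principal 2×2 minors, det = det(Sigma):
  tr = 5 + 4 + 6 = 15,
  c_1 = (5·4 - (0)²) + (5·6 - (0)²) + (4·6 - (-1)²) = 20 + 30 + 23 = 73,
  det = 5·(4·6 - (-1)²) - (0)·((0)·6 - (-1)·(0)) + (0)·((0)·(-1) - 4·(0)) = 5·(23) - (0)·(0) + (0)·(0) = 115.
  So p(λ) = λ³ - 15λ² + 73λ - 115.
Step 2 — look for an integer root (rational root theorem: any rational root is an integer divisor of 115). Testing λ = 5:
  p(5) = 125 - 375 + 365 - 115 = 0  ✓
  Dividing out (λ - 5): p(λ) = (λ - 5)(λ² - 10λ + 23).
Step 3 — remaining eigenvalues from the quadratic λ² - 10λ + 23 = 0:
  Δ = 10² - 4·23 = 100 - 92 = 8,  λ = (10 ± √8)/2 = (10 ± 2.8284)/2 ≈ 6.4142 or 3.5858.
  Sorted: λ_1 = 6.4142,  λ_2 = 5,  λ_3 = 3.5858  (check: sum = 15 = tr ✓).

Step 4 — unit eigenvector for λ_1 ≈ 6.4142: v spans the null space of (Sigma - λ_1 I), whose rows are
  r_1 = (-1.4142, 0, 0),  r_2 = (0, -2.4142, -1),  r_3 = (0, -1, -0.4142).
  v is orthogonal to every row, so take v ∝ r_1 × r_2 = ((0)·(-1) - (0)·(-2.4142), (0)·(0) - (-1.4142)·(-1), (-1.4142)·(-2.4142) - (0)·(0)) ≈ (0, -1.4142, 3.4142).
  Rescale (multiply by -1 so the first nonzero entry is positive): u = (0, 1.4142, -3.4142).
  ||u|| = √((0)² + (1.4142)² + (-3.4142)²) = √(13.6569) ≈ 3.6955,  v_1 = u/||u|| ≈ (0, 0.3827, -0.9239) (||v_1|| = 1).

λ_1 = 6.4142,  λ_2 = 5,  λ_3 = 3.5858;  v_1 ≈ (0, 0.3827, -0.9239)
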